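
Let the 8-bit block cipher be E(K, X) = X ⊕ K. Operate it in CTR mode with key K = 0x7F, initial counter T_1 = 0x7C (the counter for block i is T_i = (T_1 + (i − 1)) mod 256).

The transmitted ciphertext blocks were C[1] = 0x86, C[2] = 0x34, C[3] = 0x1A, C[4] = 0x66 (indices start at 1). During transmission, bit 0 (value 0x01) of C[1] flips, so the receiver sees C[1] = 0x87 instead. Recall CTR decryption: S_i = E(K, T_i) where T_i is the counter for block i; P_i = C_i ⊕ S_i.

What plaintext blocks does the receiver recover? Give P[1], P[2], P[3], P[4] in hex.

Only C[1] changed, to 0x87. In CTR, a change in C_i flips the same bit in P_i only; the keystream is unaffected. Decrypting the received ciphertext:
P[1]: T = 0x7C, S = E(K, T) = 0x03; 0x87 ⊕ 0x03 = 0x84.
P[2]: T = 0x7D, S = E(K, T) = 0x02; 0x34 ⊕ 0x02 = 0x36.
P[3]: T = 0x7E, S = E(K, T) = 0x01; 0x1A ⊕ 0x01 = 0x1B.
P[4]: T = 0x7F, S = E(K, T) = 0x00; 0x66 ⊕ 0x00 = 0x66.
Blocks that differ from the original plaintext: P[1].

P[1] = 0x84, P[2] = 0x36, P[3] = 0x1B, P[4] = 0x66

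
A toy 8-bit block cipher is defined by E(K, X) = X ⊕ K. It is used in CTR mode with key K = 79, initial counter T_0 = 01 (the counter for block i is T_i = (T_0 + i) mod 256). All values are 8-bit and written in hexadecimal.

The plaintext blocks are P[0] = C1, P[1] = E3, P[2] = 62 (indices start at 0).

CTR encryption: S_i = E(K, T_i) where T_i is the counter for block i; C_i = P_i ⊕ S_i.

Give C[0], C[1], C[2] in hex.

C[0] = B9, C[1] = 98, C[2] = 18

C[0]: T = 01, S = E(K, T) = 78; C1 ⊕ 78 = B9.
C[1]: T = 02, S = E(K, T) = 7B; E3 ⊕ 7B = 98.
C[2]: T = 03, S = E(K, T) = 7A; 62 ⊕ 7A = 18.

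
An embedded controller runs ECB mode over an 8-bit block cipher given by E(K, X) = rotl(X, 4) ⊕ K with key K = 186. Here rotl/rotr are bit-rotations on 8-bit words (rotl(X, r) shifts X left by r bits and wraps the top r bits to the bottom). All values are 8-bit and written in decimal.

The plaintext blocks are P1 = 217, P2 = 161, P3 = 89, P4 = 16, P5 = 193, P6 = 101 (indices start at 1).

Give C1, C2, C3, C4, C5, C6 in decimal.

C1 = 39, C2 = 160, C3 = 47, C4 = 187, C5 = 166, C6 = 236

ECB encryption: C_i = E(K, P_i).
C1: E(K, 217) = 39.
C2: E(K, 161) = 160.
C3: E(K, 89) = 47.
C4: E(K, 16) = 187.
C5: E(K, 193) = 166.
C6: E(K, 101) = 236.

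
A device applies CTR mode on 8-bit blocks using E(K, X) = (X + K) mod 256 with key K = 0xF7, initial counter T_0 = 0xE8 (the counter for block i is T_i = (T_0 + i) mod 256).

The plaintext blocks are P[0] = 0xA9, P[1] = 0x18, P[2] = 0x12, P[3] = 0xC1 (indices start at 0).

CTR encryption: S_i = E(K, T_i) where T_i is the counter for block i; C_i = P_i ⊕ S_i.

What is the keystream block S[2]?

C[0]: T = 0xE8, S = E(K, T) = 0xDF; 0xA9 ⊕ 0xDF = 0x76.
C[1]: T = 0xE9, S = E(K, T) = 0xE0; 0x18 ⊕ 0xE0 = 0xF8.
C[2]: T = 0xEA, S = E(K, T) = 0xE1; 0x12 ⊕ 0xE1 = 0xF3.
So S[2] = 0xE1.

0xE1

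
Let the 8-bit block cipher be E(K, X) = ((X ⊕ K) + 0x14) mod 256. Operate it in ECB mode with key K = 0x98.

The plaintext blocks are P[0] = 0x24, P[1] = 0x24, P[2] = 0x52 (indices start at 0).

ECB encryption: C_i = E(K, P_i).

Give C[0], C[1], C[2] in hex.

C[0]: E(K, 0x24) = 0xD0.
C[1]: E(K, 0x24) = 0xD0.
C[2]: E(K, 0x52) = 0xDE.

C[0] = 0xD0, C[1] = 0xD0, C[2] = 0xDE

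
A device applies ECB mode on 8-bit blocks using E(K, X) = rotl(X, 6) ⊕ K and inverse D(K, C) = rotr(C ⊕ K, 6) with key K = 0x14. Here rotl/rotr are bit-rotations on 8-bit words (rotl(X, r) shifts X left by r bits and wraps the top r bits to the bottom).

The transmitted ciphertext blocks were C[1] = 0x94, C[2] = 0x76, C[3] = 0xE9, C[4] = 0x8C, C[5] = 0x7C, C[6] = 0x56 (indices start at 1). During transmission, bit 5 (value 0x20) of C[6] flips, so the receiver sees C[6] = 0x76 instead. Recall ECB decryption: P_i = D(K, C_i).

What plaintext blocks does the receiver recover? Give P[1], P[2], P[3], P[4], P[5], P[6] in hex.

Only C[6] changed, to 0x76. In ECB, a change in C_i affects only P_i. Decrypting the received ciphertext:
P[1]: D(K, 0x94) = 0x02.
P[2]: D(K, 0x76) = 0x89.
P[3]: D(K, 0xE9) = 0xF7.
P[4]: D(K, 0x8C) = 0x62.
P[5]: D(K, 0x7C) = 0xA1.
P[6]: D(K, 0x76) = 0x89.
Blocks that differ from the original plaintext: P[6].

P[1] = 0x02, P[2] = 0x89, P[3] = 0xF7, P[4] = 0x62, P[5] = 0xA1, P[6] = 0x89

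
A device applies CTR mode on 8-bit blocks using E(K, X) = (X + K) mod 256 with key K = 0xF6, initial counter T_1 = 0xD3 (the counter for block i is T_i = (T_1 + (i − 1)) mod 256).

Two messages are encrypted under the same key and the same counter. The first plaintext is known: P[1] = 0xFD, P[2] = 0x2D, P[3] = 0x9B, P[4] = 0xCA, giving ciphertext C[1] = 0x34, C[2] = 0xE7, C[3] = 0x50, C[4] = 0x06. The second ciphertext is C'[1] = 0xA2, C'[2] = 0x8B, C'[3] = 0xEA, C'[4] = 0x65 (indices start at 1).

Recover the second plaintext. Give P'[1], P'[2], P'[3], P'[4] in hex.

In CTR with a reused counter, both messages share the same keystream S_i, so C_i ⊕ C'_i = P_i ⊕ P'_i and thus P'_i = P_i ⊕ C_i ⊕ C'_i.
P'[1]: 0xFD ⊕ 0x34 ⊕ 0xA2 = 0x6B.
P'[2]: 0x2D ⊕ 0xE7 ⊕ 0x8B = 0x41.
P'[3]: 0x9B ⊕ 0x50 ⊕ 0xEA = 0x21.
P'[4]: 0xCA ⊕ 0x06 ⊕ 0x65 = 0xA9.

P'[1] = 0x6B, P'[2] = 0x41, P'[3] = 0x21, P'[4] = 0xA9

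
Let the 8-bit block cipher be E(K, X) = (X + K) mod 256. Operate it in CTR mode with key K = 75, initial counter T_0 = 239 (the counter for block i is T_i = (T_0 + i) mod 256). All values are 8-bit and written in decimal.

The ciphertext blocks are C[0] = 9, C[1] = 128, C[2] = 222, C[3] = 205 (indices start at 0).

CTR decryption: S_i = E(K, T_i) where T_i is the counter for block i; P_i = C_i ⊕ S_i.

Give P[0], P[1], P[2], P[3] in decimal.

P[0]: T = 239, S = E(K, T) = 58; 9 ⊕ 58 = 51.
P[1]: T = 240, S = E(K, T) = 59; 128 ⊕ 59 = 187.
P[2]: T = 241, S = E(K, T) = 60; 222 ⊕ 60 = 226.
P[3]: T = 242, S = E(K, T) = 61; 205 ⊕ 61 = 240.

P[0] = 51, P[1] = 187, P[2] = 226, P[3] = 240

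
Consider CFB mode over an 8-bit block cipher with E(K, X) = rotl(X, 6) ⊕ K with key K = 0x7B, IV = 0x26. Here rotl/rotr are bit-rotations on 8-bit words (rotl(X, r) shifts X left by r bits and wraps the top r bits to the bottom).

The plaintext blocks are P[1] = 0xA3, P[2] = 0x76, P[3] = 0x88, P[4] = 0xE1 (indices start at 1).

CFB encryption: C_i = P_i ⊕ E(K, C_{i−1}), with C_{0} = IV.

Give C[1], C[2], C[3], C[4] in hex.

C[1] = 0x51, C[2] = 0x59, C[3] = 0xA5, C[4] = 0xF3

C[1]: E(K, 0x26) = 0xF2; 0xA3 ⊕ 0xF2 = 0x51.
C[2]: E(K, 0x51) = 0x2F; 0x76 ⊕ 0x2F = 0x59.
C[3]: E(K, 0x59) = 0x2D; 0x88 ⊕ 0x2D = 0xA5.
C[4]: E(K, 0xA5) = 0x12; 0xE1 ⊕ 0x12 = 0xF3.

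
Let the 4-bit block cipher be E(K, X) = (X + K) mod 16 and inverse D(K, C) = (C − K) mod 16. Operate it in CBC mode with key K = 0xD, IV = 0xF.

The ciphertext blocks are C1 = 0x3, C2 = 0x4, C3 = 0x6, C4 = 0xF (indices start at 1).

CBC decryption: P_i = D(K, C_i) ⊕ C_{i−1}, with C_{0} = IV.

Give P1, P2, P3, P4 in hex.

P1 = 0x9, P2 = 0x4, P3 = 0xD, P4 = 0x4

P1: D(K, 0x3) = 0x6; 0x6 ⊕ 0xF = 0x9.
P2: D(K, 0x4) = 0x7; 0x7 ⊕ 0x3 = 0x4.
P3: D(K, 0x6) = 0x9; 0x9 ⊕ 0x4 = 0xD.
P4: D(K, 0xF) = 0x2; 0x2 ⊕ 0x6 = 0x4.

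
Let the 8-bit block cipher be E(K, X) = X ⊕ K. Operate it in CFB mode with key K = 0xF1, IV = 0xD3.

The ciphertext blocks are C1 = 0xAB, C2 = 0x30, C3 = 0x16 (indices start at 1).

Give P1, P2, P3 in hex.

P1 = 0x89, P2 = 0x6A, P3 = 0xD7

CFB decryption: P_i = C_i ⊕ E(K, C_{i−1}), with C_{0} = IV.
P1: E(K, 0xD3) = 0x22; 0xAB ⊕ 0x22 = 0x89.
P2: E(K, 0xAB) = 0x5A; 0x30 ⊕ 0x5A = 0x6A.
P3: E(K, 0x30) = 0xC1; 0x16 ⊕ 0xC1 = 0xD7.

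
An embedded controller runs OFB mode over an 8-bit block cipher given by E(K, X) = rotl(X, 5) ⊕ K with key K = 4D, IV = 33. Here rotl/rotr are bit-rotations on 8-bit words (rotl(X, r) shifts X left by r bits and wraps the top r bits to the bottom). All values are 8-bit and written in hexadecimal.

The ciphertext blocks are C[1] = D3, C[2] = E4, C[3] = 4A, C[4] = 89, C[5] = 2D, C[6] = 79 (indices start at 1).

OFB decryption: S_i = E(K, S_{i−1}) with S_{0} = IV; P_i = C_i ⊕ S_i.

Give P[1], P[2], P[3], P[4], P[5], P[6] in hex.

P[1] = F8, P[2] = CC, P[3] = 02, P[4] = CD, P[5] = E8, P[6] = 8C

P[1]: S = E(K, 33) = 2B; D3 ⊕ 2B = F8.
P[2]: S = E(K, 2B) = 28; E4 ⊕ 28 = CC.
P[3]: S = E(K, 28) = 48; 4A ⊕ 48 = 02.
P[4]: S = E(K, 48) = 44; 89 ⊕ 44 = CD.
P[5]: S = E(K, 44) = C5; 2D ⊕ C5 = E8.
P[6]: S = E(K, C5) = F5; 79 ⊕ F5 = 8C.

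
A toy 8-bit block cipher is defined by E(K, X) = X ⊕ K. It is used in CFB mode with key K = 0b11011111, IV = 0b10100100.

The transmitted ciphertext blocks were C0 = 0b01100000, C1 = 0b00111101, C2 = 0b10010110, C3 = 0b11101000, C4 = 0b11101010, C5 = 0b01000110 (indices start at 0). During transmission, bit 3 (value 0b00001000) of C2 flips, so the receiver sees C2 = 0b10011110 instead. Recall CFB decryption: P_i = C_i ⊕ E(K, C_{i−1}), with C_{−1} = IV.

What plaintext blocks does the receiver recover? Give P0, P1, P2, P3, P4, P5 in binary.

P0 = 0b00011011, P1 = 0b10000010, P2 = 0b01111100, P3 = 0b10101001, P4 = 0b11011101, P5 = 0b01110011

Only C2 changed, to 0b10011110. In CFB, a change in C_i flips the same bit in P_i and garbles P_{i+1}. Decrypting the received ciphertext:
P0: E(K, 0b10100100) = 0b01111011; 0b01100000 ⊕ 0b01111011 = 0b00011011.
P1: E(K, 0b01100000) = 0b10111111; 0b00111101 ⊕ 0b10111111 = 0b10000010.
P2: E(K, 0b00111101) = 0b11100010; 0b10011110 ⊕ 0b11100010 = 0b01111100.
P3: E(K, 0b10011110) = 0b01000001; 0b11101000 ⊕ 0b01000001 = 0b10101001.
P4: E(K, 0b11101000) = 0b00110111; 0b11101010 ⊕ 0b00110111 = 0b11011101.
P5: E(K, 0b11101010) = 0b00110101; 0b01000110 ⊕ 0b00110101 = 0b01110011.
Blocks that differ from the original plaintext: P2, P3.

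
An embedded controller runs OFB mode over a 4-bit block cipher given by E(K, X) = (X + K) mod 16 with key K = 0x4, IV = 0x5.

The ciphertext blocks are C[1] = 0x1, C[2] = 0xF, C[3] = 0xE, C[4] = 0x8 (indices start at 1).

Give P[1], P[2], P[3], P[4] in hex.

OFB decryption: S_i = E(K, S_{i−1}) with S_{0} = IV; P_i = C_i ⊕ S_i.
P[1]: S = E(K, 0x5) = 0x9; 0x1 ⊕ 0x9 = 0x8.
P[2]: S = E(K, 0x9) = 0xD; 0xF ⊕ 0xD = 0x2.
P[3]: S = E(K, 0xD) = 0x1; 0xE ⊕ 0x1 = 0xF.
P[4]: S = E(K, 0x1) = 0x5; 0x8 ⊕ 0x5 = 0xD.

P[1] = 0x8, P[2] = 0x2, P[3] = 0xF, P[4] = 0xD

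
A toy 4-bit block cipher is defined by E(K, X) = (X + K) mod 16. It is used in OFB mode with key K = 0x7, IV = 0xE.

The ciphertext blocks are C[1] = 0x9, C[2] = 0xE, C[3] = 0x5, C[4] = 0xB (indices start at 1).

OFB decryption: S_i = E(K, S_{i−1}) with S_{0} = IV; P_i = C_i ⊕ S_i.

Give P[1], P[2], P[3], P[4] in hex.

P[1] = 0xC, P[2] = 0x2, P[3] = 0x6, P[4] = 0x1

P[1]: S = E(K, 0xE) = 0x5; 0x9 ⊕ 0x5 = 0xC.
P[2]: S = E(K, 0x5) = 0xC; 0xE ⊕ 0xC = 0x2.
P[3]: S = E(K, 0xC) = 0x3; 0x5 ⊕ 0x3 = 0x6.
P[4]: S = E(K, 0x3) = 0xA; 0xB ⊕ 0xA = 0x1.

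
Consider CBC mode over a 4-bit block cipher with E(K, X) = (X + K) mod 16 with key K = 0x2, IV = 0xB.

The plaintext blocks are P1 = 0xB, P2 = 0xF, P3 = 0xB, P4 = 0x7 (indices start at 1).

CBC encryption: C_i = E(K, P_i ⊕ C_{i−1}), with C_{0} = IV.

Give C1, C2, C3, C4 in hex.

C1: P1 ⊕ 0xB = 0x0; E(K, 0x0) = 0x2.
C2: P2 ⊕ 0x2 = 0xD; E(K, 0xD) = 0xF.
C3: P3 ⊕ 0xF = 0x4; E(K, 0x4) = 0x6.
C4: P4 ⊕ 0x6 = 0x1; E(K, 0x1) = 0x3.

C1 = 0x2, C2 = 0xF, C3 = 0x6, C4 = 0x3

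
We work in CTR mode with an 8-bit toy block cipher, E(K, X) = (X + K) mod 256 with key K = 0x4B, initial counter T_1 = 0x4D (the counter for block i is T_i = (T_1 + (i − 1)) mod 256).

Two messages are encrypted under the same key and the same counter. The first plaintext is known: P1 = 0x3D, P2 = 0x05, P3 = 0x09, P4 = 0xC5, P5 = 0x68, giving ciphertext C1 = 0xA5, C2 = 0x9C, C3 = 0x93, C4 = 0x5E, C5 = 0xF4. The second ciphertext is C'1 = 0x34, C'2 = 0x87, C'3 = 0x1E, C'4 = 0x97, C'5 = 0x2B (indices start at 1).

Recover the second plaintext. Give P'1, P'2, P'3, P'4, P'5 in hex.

In CTR with a reused counter, both messages share the same keystream S_i, so C_i ⊕ C'_i = P_i ⊕ P'_i and thus P'_i = P_i ⊕ C_i ⊕ C'_i.
P'1: 0x3D ⊕ 0xA5 ⊕ 0x34 = 0xAC.
P'2: 0x05 ⊕ 0x9C ⊕ 0x87 = 0x1E.
P'3: 0x09 ⊕ 0x93 ⊕ 0x1E = 0x84.
P'4: 0xC5 ⊕ 0x5E ⊕ 0x97 = 0x0C.
P'5: 0x68 ⊕ 0xF4 ⊕ 0x2B = 0xB7.

P'1 = 0xAC, P'2 = 0x1E, P'3 = 0x84, P'4 = 0x0C, P'5 = 0xB7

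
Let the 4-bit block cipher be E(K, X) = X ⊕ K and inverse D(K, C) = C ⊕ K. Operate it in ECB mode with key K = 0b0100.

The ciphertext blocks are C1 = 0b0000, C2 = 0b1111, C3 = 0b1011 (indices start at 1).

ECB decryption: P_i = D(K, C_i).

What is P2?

P2: D(K, 0b1111) = 0b1011.

P2 = 0b1011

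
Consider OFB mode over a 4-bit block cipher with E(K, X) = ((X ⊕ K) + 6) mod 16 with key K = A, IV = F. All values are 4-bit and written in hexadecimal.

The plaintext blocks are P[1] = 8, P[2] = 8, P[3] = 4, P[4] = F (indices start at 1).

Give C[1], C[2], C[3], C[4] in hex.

OFB encryption: S_i = E(K, S_{i−1}) with S_{0} = IV; C_i = P_i ⊕ S_i.
C[1]: S = E(K, F) = B; 8 ⊕ B = 3.
C[2]: S = E(K, B) = 7; 8 ⊕ 7 = F.
C[3]: S = E(K, 7) = 3; 4 ⊕ 3 = 7.
C[4]: S = E(K, 3) = F; F ⊕ F = 0.

C[1] = 3, C[2] = F, C[3] = 7, C[4] = 0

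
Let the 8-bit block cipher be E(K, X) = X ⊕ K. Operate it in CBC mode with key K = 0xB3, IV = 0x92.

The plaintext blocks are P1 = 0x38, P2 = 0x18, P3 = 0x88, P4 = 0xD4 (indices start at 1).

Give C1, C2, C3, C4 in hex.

C1 = 0x19, C2 = 0xB2, C3 = 0x89, C4 = 0xEE

CBC encryption: C_i = E(K, P_i ⊕ C_{i−1}), with C_{0} = IV.
C1: P1 ⊕ 0x92 = 0xAA; E(K, 0xAA) = 0x19.
C2: P2 ⊕ 0x19 = 0x01; E(K, 0x01) = 0xB2.
C3: P3 ⊕ 0xB2 = 0x3A; E(K, 0x3A) = 0x89.
C4: P4 ⊕ 0x89 = 0x5D; E(K, 0x5D) = 0xEE.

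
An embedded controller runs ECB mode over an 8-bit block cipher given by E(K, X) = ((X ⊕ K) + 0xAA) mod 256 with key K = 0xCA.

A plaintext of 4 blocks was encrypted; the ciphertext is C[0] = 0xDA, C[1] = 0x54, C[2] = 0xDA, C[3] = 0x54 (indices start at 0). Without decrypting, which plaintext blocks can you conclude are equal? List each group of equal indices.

ECB encrypts each block independently with the same key, so equal ciphertext blocks imply equal plaintext blocks.
C[0] = C[2] = 0xDA, so P[0] = P[2].
C[1] = C[3] = 0x54, so P[1] = P[3].

P[0] = P[2]; P[1] = P[3]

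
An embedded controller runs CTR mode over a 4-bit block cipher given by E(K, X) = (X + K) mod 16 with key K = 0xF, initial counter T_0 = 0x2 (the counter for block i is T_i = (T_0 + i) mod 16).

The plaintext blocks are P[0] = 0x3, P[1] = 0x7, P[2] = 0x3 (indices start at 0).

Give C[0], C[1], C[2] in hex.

C[0] = 0x2, C[1] = 0x5, C[2] = 0x0

CTR encryption: S_i = E(K, T_i) where T_i is the counter for block i; C_i = P_i ⊕ S_i.
C[0]: T = 0x2, S = E(K, T) = 0x1; 0x3 ⊕ 0x1 = 0x2.
C[1]: T = 0x3, S = E(K, T) = 0x2; 0x7 ⊕ 0x2 = 0x5.
C[2]: T = 0x4, S = E(K, T) = 0x3; 0x3 ⊕ 0x3 = 0x0.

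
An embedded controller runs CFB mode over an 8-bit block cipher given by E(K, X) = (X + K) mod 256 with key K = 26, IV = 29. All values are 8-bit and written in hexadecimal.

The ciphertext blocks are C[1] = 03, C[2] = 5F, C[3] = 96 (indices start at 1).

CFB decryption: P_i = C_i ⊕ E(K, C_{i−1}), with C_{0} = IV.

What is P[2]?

P[2]: E(K, 03) = 29; 5F ⊕ 29 = 76.

P[2] = 76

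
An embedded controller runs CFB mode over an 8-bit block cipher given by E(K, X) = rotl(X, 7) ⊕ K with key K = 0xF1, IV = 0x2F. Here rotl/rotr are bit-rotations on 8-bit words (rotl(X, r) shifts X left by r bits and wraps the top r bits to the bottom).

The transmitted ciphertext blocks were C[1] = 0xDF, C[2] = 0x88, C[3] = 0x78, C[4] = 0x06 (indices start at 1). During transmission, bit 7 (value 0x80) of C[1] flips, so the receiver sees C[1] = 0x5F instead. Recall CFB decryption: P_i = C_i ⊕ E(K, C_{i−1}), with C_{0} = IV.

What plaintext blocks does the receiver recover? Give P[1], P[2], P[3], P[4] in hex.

P[1] = 0x39, P[2] = 0xD6, P[3] = 0xCD, P[4] = 0xCB

Only C[1] changed, to 0x5F. In CFB, a change in C_i flips the same bit in P_i and garbles P_{i+1}. Decrypting the received ciphertext:
P[1]: E(K, 0x2F) = 0x66; 0x5F ⊕ 0x66 = 0x39.
P[2]: E(K, 0x5F) = 0x5E; 0x88 ⊕ 0x5E = 0xD6.
P[3]: E(K, 0x88) = 0xB5; 0x78 ⊕ 0xB5 = 0xCD.
P[4]: E(K, 0x78) = 0xCD; 0x06 ⊕ 0xCD = 0xCB.
Blocks that differ from the original plaintext: P[1], P[2].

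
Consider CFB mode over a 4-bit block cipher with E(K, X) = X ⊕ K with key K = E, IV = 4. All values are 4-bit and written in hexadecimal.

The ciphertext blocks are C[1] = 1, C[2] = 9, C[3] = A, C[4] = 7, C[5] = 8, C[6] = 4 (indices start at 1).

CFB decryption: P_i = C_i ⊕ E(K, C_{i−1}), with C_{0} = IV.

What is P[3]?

P[3]: E(K, 9) = 7; A ⊕ 7 = D.

P[3] = D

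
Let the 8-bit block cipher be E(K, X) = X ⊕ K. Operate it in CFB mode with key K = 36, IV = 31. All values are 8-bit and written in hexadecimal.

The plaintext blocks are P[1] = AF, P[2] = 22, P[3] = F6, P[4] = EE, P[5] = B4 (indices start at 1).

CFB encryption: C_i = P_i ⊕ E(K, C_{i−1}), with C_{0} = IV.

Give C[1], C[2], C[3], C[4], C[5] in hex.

C[1] = A8, C[2] = BC, C[3] = 7C, C[4] = A4, C[5] = 26

C[1]: E(K, 31) = 07; AF ⊕ 07 = A8.
C[2]: E(K, A8) = 9E; 22 ⊕ 9E = BC.
C[3]: E(K, BC) = 8A; F6 ⊕ 8A = 7C.
C[4]: E(K, 7C) = 4A; EE ⊕ 4A = A4.
C[5]: E(K, A4) = 92; B4 ⊕ 92 = 26.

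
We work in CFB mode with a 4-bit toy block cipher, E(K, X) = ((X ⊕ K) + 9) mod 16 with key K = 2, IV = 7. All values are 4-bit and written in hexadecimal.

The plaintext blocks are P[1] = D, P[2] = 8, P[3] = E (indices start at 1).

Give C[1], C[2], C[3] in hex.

CFB encryption: C_i = P_i ⊕ E(K, C_{i−1}), with C_{0} = IV.
C[1]: E(K, 7) = E; D ⊕ E = 3.
C[2]: E(K, 3) = A; 8 ⊕ A = 2.
C[3]: E(K, 2) = 9; E ⊕ 9 = 7.

C[1] = 3, C[2] = 2, C[3] = 7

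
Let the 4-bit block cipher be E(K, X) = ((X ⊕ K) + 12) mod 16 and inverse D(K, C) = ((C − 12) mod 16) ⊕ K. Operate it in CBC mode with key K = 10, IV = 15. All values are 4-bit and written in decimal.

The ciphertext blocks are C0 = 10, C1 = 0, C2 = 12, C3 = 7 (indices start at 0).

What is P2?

P2 = 10

CBC decryption: P_i = D(K, C_i) ⊕ C_{i−1}, with C_{−1} = IV.
P2: D(K, 12) = 10; 10 ⊕ 0 = 10.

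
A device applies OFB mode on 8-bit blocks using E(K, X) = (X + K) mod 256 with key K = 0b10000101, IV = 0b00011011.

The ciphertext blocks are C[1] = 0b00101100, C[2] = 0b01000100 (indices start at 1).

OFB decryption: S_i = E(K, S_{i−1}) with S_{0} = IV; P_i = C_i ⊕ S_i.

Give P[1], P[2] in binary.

P[1]: S = E(K, 0b00011011) = 0b10100000; 0b00101100 ⊕ 0b10100000 = 0b10001100.
P[2]: S = E(K, 0b10100000) = 0b00100101; 0b01000100 ⊕ 0b00100101 = 0b01100001.

P[1] = 0b10001100, P[2] = 0b01100001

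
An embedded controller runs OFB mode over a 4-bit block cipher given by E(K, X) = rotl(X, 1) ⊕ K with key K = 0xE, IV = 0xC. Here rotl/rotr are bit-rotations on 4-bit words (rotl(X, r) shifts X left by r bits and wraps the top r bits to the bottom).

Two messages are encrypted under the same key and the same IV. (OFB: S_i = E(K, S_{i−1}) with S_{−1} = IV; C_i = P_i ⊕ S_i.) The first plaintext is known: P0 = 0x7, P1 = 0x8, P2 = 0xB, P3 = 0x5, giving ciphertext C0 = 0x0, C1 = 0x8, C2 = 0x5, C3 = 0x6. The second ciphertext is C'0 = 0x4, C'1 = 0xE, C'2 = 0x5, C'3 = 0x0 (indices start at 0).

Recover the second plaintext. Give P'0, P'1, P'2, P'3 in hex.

P'0 = 0x3, P'1 = 0xE, P'2 = 0xB, P'3 = 0x3

In OFB with a reused IV, both messages share the same keystream S_i, so C_i ⊕ C'_i = P_i ⊕ P'_i and thus P'_i = P_i ⊕ C_i ⊕ C'_i.
P'0: 0x7 ⊕ 0x0 ⊕ 0x4 = 0x3.
P'1: 0x8 ⊕ 0x8 ⊕ 0xE = 0xE.
P'2: 0xB ⊕ 0x5 ⊕ 0x5 = 0xB.
P'3: 0x5 ⊕ 0x6 ⊕ 0x0 = 0x3.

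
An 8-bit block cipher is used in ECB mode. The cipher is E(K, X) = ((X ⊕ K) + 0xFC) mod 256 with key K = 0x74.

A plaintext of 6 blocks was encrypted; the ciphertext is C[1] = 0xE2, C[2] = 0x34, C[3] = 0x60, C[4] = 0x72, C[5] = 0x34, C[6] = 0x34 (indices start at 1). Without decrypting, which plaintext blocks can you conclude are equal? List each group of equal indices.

P[2] = P[5] = P[6]

ECB encrypts each block independently with the same key, so equal ciphertext blocks imply equal plaintext blocks.
C[2] = C[5] = C[6] = 0x34, so P[2] = P[5] = P[6].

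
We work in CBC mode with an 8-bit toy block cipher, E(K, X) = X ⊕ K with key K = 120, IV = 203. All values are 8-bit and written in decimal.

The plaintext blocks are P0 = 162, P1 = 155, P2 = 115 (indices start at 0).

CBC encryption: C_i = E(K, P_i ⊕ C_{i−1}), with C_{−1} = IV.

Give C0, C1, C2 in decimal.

C0: P0 ⊕ 203 = 105; E(K, 105) = 17.
C1: P1 ⊕ 17 = 138; E(K, 138) = 242.
C2: P2 ⊕ 242 = 129; E(K, 129) = 249.

C0 = 17, C1 = 242, C2 = 249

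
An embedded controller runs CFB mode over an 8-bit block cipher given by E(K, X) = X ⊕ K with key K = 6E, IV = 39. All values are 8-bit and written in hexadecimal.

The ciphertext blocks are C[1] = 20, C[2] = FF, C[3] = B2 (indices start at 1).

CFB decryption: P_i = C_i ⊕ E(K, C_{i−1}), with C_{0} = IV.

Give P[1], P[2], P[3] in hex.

P[1]: E(K, 39) = 57; 20 ⊕ 57 = 77.
P[2]: E(K, 20) = 4E; FF ⊕ 4E = B1.
P[3]: E(K, FF) = 91; B2 ⊕ 91 = 23.

P[1] = 77, P[2] = B1, P[3] = 23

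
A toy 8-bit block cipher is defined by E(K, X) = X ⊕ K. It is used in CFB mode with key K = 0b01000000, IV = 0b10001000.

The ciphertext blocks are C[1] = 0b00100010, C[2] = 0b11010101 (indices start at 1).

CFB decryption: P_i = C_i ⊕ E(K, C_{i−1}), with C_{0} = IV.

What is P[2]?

P[2]: E(K, 0b00100010) = 0b01100010; 0b11010101 ⊕ 0b01100010 = 0b10110111.

P[2] = 0b10110111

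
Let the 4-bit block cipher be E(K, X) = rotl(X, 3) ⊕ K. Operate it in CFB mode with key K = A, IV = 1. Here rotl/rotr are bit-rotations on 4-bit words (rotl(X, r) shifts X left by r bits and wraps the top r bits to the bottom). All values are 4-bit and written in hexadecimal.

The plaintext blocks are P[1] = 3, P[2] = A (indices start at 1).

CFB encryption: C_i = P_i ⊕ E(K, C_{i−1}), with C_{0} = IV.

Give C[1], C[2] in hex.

C[1]: E(K, 1) = 2; 3 ⊕ 2 = 1.
C[2]: E(K, 1) = 2; A ⊕ 2 = 8.

C[1] = 1, C[2] = 8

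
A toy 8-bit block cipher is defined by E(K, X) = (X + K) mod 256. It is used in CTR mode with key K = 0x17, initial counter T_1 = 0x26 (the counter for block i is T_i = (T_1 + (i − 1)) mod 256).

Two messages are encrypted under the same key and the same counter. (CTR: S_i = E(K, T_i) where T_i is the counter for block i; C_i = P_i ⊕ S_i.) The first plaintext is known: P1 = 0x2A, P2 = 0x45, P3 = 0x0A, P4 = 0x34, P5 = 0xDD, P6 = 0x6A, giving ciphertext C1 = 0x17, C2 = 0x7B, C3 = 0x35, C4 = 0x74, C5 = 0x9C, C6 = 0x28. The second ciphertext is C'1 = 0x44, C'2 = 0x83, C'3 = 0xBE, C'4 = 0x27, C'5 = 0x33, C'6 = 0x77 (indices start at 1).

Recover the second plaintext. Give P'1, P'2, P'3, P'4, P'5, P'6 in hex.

P'1 = 0x79, P'2 = 0xBD, P'3 = 0x81, P'4 = 0x67, P'5 = 0x72, P'6 = 0x35

In CTR with a reused counter, both messages share the same keystream S_i, so C_i ⊕ C'_i = P_i ⊕ P'_i and thus P'_i = P_i ⊕ C_i ⊕ C'_i.
P'1: 0x2A ⊕ 0x17 ⊕ 0x44 = 0x79.
P'2: 0x45 ⊕ 0x7B ⊕ 0x83 = 0xBD.
P'3: 0x0A ⊕ 0x35 ⊕ 0xBE = 0x81.
P'4: 0x34 ⊕ 0x74 ⊕ 0x27 = 0x67.
P'5: 0xDD ⊕ 0x9C ⊕ 0x33 = 0x72.
P'6: 0x6A ⊕ 0x28 ⊕ 0x77 = 0x35.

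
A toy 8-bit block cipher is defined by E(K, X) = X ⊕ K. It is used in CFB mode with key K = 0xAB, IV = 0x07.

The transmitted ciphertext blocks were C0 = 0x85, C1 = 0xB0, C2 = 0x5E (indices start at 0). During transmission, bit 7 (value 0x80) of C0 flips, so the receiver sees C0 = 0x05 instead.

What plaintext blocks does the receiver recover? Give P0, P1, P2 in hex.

P0 = 0xA9, P1 = 0x1E, P2 = 0x45

CFB decryption: P_i = C_i ⊕ E(K, C_{i−1}), with C_{−1} = IV.
Only C0 changed, to 0x05. In CFB, a change in C_i flips the same bit in P_i and garbles P_{i+1}. Decrypting the received ciphertext:
P0: E(K, 0x07) = 0xAC; 0x05 ⊕ 0xAC = 0xA9.
P1: E(K, 0x05) = 0xAE; 0xB0 ⊕ 0xAE = 0x1E.
P2: E(K, 0xB0) = 0x1B; 0x5E ⊕ 0x1B = 0x45.
Blocks that differ from the original plaintext: P0, P1.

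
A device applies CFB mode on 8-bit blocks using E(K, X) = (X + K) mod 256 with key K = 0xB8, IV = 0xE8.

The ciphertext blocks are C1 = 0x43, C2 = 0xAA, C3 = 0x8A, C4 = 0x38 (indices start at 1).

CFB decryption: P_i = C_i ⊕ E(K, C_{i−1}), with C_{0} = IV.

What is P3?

P3 = 0xE8

P3: E(K, 0xAA) = 0x62; 0x8A ⊕ 0x62 = 0xE8.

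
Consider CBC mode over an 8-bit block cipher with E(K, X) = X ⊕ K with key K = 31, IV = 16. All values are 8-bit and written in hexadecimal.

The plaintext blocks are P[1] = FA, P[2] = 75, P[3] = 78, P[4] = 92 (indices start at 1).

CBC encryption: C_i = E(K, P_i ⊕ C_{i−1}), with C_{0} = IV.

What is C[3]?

C[3] = D0

C[1]: P[1] ⊕ 16 = EC; E(K, EC) = DD.
C[2]: P[2] ⊕ DD = A8; E(K, A8) = 99.
C[3]: P[3] ⊕ 99 = E1; E(K, E1) = D0.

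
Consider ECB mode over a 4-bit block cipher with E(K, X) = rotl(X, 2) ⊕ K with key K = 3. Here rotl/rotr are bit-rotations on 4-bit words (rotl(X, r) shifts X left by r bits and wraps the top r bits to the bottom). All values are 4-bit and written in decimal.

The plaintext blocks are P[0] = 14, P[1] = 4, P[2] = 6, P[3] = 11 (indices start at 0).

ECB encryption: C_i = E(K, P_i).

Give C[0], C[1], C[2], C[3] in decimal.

C[0]: E(K, 14) = 8.
C[1]: E(K, 4) = 2.
C[2]: E(K, 6) = 10.
C[3]: E(K, 11) = 13.

C[0] = 8, C[1] = 2, C[2] = 10, C[3] = 13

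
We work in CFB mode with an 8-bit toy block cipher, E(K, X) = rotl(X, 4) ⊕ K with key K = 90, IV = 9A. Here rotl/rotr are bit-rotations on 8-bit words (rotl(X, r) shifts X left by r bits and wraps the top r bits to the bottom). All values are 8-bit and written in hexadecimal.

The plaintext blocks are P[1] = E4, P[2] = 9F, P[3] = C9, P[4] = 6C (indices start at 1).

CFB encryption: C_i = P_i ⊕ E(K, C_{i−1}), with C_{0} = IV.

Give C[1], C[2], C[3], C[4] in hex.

C[1] = DD, C[2] = D2, C[3] = 74, C[4] = BB

C[1]: E(K, 9A) = 39; E4 ⊕ 39 = DD.
C[2]: E(K, DD) = 4D; 9F ⊕ 4D = D2.
C[3]: E(K, D2) = BD; C9 ⊕ BD = 74.
C[4]: E(K, 74) = D7; 6C ⊕ D7 = BB.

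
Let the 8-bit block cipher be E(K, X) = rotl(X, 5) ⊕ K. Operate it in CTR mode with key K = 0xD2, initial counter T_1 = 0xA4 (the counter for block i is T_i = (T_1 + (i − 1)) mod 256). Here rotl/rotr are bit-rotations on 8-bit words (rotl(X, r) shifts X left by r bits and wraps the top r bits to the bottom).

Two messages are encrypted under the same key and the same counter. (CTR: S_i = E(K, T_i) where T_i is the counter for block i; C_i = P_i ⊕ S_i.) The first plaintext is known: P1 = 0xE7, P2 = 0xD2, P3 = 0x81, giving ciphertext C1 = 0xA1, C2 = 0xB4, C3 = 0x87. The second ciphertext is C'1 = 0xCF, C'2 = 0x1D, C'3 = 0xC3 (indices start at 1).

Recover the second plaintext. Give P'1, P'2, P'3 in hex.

P'1 = 0x89, P'2 = 0x7B, P'3 = 0xC5

In CTR with a reused counter, both messages share the same keystream S_i, so C_i ⊕ C'_i = P_i ⊕ P'_i and thus P'_i = P_i ⊕ C_i ⊕ C'_i.
P'1: 0xE7 ⊕ 0xA1 ⊕ 0xCF = 0x89.
P'2: 0xD2 ⊕ 0xB4 ⊕ 0x1D = 0x7B.
P'3: 0x81 ⊕ 0x87 ⊕ 0xC3 = 0xC5.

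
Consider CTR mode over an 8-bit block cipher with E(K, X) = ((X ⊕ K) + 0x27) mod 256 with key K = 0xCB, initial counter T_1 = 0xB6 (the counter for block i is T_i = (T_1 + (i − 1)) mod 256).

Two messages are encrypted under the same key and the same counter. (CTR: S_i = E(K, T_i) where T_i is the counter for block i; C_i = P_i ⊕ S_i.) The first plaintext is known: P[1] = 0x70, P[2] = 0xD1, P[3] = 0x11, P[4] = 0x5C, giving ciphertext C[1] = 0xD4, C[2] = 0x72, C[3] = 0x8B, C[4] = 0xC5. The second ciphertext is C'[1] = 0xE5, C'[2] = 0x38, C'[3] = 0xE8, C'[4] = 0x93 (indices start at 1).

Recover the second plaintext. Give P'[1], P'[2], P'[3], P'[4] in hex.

In CTR with a reused counter, both messages share the same keystream S_i, so C_i ⊕ C'_i = P_i ⊕ P'_i and thus P'_i = P_i ⊕ C_i ⊕ C'_i.
P'[1]: 0x70 ⊕ 0xD4 ⊕ 0xE5 = 0x41.
P'[2]: 0xD1 ⊕ 0x72 ⊕ 0x38 = 0x9B.
P'[3]: 0x11 ⊕ 0x8B ⊕ 0xE8 = 0x72.
P'[4]: 0x5C ⊕ 0xC5 ⊕ 0x93 = 0x0A.

P'[1] = 0x41, P'[2] = 0x9B, P'[3] = 0x72, P'[4] = 0x0A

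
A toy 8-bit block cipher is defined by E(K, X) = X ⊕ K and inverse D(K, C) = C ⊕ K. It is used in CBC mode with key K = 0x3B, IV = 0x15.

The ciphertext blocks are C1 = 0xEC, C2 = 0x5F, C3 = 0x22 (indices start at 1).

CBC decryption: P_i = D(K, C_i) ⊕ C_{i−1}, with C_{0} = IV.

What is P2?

P2: D(K, 0x5F) = 0x64; 0x64 ⊕ 0xEC = 0x88.

P2 = 0x88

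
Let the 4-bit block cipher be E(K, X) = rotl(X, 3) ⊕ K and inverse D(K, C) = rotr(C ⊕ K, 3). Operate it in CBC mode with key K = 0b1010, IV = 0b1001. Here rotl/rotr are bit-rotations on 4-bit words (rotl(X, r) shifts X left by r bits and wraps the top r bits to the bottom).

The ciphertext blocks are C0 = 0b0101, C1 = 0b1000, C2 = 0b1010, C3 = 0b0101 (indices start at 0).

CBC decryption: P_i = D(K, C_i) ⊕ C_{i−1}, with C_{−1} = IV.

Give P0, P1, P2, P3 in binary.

P0: D(K, 0b0101) = 0b1111; 0b1111 ⊕ 0b1001 = 0b0110.
P1: D(K, 0b1000) = 0b0100; 0b0100 ⊕ 0b0101 = 0b0001.
P2: D(K, 0b1010) = 0b0000; 0b0000 ⊕ 0b1000 = 0b1000.
P3: D(K, 0b0101) = 0b1111; 0b1111 ⊕ 0b1010 = 0b0101.

P0 = 0b0110, P1 = 0b0001, P2 = 0b1000, P3 = 0b0101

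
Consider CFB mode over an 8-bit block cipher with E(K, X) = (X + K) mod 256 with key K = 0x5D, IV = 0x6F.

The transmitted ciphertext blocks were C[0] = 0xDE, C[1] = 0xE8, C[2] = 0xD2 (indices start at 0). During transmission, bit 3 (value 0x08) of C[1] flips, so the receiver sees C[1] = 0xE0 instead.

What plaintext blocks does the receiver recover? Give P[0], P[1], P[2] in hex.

P[0] = 0x12, P[1] = 0xDB, P[2] = 0xEF

CFB decryption: P_i = C_i ⊕ E(K, C_{i−1}), with C_{−1} = IV.
Only C[1] changed, to 0xE0. In CFB, a change in C_i flips the same bit in P_i and garbles P_{i+1}. Decrypting the received ciphertext:
P[0]: E(K, 0x6F) = 0xCC; 0xDE ⊕ 0xCC = 0x12.
P[1]: E(K, 0xDE) = 0x3B; 0xE0 ⊕ 0x3B = 0xDB.
P[2]: E(K, 0xE0) = 0x3D; 0xD2 ⊕ 0x3D = 0xEF.
Blocks that differ from the original plaintext: P[1], P[2].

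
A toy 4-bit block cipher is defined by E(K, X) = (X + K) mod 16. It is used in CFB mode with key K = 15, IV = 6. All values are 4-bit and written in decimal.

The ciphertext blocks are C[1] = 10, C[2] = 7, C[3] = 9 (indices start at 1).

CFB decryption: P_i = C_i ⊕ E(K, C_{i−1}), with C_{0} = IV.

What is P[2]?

P[2] = 14

P[2]: E(K, 10) = 9; 7 ⊕ 9 = 14.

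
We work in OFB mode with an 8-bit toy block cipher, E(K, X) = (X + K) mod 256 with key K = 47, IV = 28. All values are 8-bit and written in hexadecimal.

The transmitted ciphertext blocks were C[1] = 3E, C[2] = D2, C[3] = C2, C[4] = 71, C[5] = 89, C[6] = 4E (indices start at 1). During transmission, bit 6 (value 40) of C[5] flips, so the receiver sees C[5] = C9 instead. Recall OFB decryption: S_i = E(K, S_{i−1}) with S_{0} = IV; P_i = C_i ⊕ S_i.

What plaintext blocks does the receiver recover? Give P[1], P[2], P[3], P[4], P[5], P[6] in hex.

P[1] = 51, P[2] = 64, P[3] = 3F, P[4] = 35, P[5] = 42, P[6] = 9C

Only C[5] changed, to C9. In OFB, a change in C_i flips the same bit in P_i only; the keystream is unaffected. Decrypting the received ciphertext:
P[1]: S = E(K, 28) = 6F; 3E ⊕ 6F = 51.
P[2]: S = E(K, 6F) = B6; D2 ⊕ B6 = 64.
P[3]: S = E(K, B6) = FD; C2 ⊕ FD = 3F.
P[4]: S = E(K, FD) = 44; 71 ⊕ 44 = 35.
P[5]: S = E(K, 44) = 8B; C9 ⊕ 8B = 42.
P[6]: S = E(K, 8B) = D2; 4E ⊕ D2 = 9C.
Blocks that differ from the original plaintext: P[5].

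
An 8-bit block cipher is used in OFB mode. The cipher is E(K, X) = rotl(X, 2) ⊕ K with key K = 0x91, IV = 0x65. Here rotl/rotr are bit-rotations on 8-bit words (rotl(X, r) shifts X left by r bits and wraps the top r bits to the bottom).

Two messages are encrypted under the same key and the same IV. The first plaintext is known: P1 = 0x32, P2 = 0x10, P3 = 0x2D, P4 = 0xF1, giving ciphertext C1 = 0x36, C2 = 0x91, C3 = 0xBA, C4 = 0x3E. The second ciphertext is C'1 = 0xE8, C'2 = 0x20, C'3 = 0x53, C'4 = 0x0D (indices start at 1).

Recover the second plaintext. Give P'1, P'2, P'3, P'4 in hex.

P'1 = 0xEC, P'2 = 0xA1, P'3 = 0xC4, P'4 = 0xC2

In OFB with a reused IV, both messages share the same keystream S_i, so C_i ⊕ C'_i = P_i ⊕ P'_i and thus P'_i = P_i ⊕ C_i ⊕ C'_i.
P'1: 0x32 ⊕ 0x36 ⊕ 0xE8 = 0xEC.
P'2: 0x10 ⊕ 0x91 ⊕ 0x20 = 0xA1.
P'3: 0x2D ⊕ 0xBA ⊕ 0x53 = 0xC4.
P'4: 0xF1 ⊕ 0x3E ⊕ 0x0D = 0xC2.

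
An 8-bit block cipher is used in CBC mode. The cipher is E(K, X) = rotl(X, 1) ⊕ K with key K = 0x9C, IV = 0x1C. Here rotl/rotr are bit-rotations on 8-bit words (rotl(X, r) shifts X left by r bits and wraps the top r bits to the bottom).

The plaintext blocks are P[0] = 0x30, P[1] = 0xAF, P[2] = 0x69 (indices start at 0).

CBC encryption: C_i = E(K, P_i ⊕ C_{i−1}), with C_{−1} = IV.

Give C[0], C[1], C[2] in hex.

C[0] = 0xC4, C[1] = 0x4A, C[2] = 0xDA

C[0]: P[0] ⊕ 0x1C = 0x2C; E(K, 0x2C) = 0xC4.
C[1]: P[1] ⊕ 0xC4 = 0x6B; E(K, 0x6B) = 0x4A.
C[2]: P[2] ⊕ 0x4A = 0x23; E(K, 0x23) = 0xDA.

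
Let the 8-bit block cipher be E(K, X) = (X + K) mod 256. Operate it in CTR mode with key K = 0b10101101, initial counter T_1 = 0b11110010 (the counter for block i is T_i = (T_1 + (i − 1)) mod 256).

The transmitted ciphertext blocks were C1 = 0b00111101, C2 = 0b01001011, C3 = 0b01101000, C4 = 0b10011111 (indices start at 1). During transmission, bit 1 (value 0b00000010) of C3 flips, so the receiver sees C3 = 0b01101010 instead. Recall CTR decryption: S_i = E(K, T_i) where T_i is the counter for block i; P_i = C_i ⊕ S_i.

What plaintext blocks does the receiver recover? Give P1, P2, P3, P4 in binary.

Only C3 changed, to 0b01101010. In CTR, a change in C_i flips the same bit in P_i only; the keystream is unaffected. Decrypting the received ciphertext:
P1: T = 0b11110010, S = E(K, T) = 0b10011111; 0b00111101 ⊕ 0b10011111 = 0b10100010.
P2: T = 0b11110011, S = E(K, T) = 0b10100000; 0b01001011 ⊕ 0b10100000 = 0b11101011.
P3: T = 0b11110100, S = E(K, T) = 0b10100001; 0b01101010 ⊕ 0b10100001 = 0b11001011.
P4: T = 0b11110101, S = E(K, T) = 0b10100010; 0b10011111 ⊕ 0b10100010 = 0b00111101.
Blocks that differ from the original plaintext: P3.

P1 = 0b10100010, P2 = 0b11101011, P3 = 0b11001011, P4 = 0b00111101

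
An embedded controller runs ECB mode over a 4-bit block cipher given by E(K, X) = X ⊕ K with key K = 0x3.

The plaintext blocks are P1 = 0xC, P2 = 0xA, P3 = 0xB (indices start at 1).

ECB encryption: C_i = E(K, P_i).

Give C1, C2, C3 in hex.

C1: E(K, 0xC) = 0xF.
C2: E(K, 0xA) = 0x9.
C3: E(K, 0xB) = 0x8.

C1 = 0xF, C2 = 0x9, C3 = 0x8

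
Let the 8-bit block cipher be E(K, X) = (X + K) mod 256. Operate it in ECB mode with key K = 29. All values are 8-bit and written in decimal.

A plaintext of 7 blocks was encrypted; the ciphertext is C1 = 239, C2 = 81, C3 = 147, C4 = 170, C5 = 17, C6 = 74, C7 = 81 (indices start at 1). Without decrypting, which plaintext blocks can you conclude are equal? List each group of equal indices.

P2 = P7

ECB encrypts each block independently with the same key, so equal ciphertext blocks imply equal plaintext blocks.
C2 = C7 = 81, so P2 = P7.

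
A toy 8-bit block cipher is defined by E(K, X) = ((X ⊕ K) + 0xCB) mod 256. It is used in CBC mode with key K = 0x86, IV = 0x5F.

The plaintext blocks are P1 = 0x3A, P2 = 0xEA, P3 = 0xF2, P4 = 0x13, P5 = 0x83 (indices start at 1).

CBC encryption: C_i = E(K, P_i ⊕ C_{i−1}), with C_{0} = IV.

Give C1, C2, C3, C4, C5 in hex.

C1: P1 ⊕ 0x5F = 0x65; E(K, 0x65) = 0xAE.
C2: P2 ⊕ 0xAE = 0x44; E(K, 0x44) = 0x8D.
C3: P3 ⊕ 0x8D = 0x7F; E(K, 0x7F) = 0xC4.
C4: P4 ⊕ 0xC4 = 0xD7; E(K, 0xD7) = 0x1C.
C5: P5 ⊕ 0x1C = 0x9F; E(K, 0x9F) = 0xE4.

C1 = 0xAE, C2 = 0x8D, C3 = 0xC4, C4 = 0x1C, C5 = 0xE4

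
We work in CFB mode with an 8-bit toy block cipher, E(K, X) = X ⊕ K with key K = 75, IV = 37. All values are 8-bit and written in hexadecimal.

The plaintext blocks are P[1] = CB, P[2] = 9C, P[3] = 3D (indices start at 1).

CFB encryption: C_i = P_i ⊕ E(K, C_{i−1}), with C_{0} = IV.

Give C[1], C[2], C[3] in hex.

C[1] = 89, C[2] = 60, C[3] = 28

C[1]: E(K, 37) = 42; CB ⊕ 42 = 89.
C[2]: E(K, 89) = FC; 9C ⊕ FC = 60.
C[3]: E(K, 60) = 15; 3D ⊕ 15 = 28.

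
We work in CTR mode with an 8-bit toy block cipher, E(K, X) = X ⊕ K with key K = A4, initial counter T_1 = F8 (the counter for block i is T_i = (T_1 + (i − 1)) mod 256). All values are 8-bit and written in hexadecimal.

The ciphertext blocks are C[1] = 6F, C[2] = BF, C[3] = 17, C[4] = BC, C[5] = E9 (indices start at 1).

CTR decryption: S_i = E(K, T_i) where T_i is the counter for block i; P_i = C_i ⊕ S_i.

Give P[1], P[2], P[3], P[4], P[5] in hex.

P[1] = 33, P[2] = E2, P[3] = 49, P[4] = E3, P[5] = B1

P[1]: T = F8, S = E(K, T) = 5C; 6F ⊕ 5C = 33.
P[2]: T = F9, S = E(K, T) = 5D; BF ⊕ 5D = E2.
P[3]: T = FA, S = E(K, T) = 5E; 17 ⊕ 5E = 49.
P[4]: T = FB, S = E(K, T) = 5F; BC ⊕ 5F = E3.
P[5]: T = FC, S = E(K, T) = 58; E9 ⊕ 58 = B1.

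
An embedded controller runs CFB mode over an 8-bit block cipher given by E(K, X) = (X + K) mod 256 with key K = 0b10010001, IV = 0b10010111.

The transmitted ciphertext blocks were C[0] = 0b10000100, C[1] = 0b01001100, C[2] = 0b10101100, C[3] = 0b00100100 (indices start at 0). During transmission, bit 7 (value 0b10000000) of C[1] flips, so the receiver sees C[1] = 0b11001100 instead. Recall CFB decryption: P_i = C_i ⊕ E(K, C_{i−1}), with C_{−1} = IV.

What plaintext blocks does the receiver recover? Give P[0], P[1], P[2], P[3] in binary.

P[0] = 0b10101100, P[1] = 0b11011001, P[2] = 0b11110001, P[3] = 0b00011001

Only C[1] changed, to 0b11001100. In CFB, a change in C_i flips the same bit in P_i and garbles P_{i+1}. Decrypting the received ciphertext:
P[0]: E(K, 0b10010111) = 0b00101000; 0b10000100 ⊕ 0b00101000 = 0b10101100.
P[1]: E(K, 0b10000100) = 0b00010101; 0b11001100 ⊕ 0b00010101 = 0b11011001.
P[2]: E(K, 0b11001100) = 0b01011101; 0b10101100 ⊕ 0b01011101 = 0b11110001.
P[3]: E(K, 0b10101100) = 0b00111101; 0b00100100 ⊕ 0b00111101 = 0b00011001.
Blocks that differ from the original plaintext: P[1], P[2].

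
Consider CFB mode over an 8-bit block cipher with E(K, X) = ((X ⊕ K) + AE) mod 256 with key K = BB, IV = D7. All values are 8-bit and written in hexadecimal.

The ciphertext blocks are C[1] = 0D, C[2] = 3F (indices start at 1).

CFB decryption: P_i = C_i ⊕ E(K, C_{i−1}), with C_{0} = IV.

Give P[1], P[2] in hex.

P[1]: E(K, D7) = 1A; 0D ⊕ 1A = 17.
P[2]: E(K, 0D) = 64; 3F ⊕ 64 = 5B.

P[1] = 17, P[2] = 5B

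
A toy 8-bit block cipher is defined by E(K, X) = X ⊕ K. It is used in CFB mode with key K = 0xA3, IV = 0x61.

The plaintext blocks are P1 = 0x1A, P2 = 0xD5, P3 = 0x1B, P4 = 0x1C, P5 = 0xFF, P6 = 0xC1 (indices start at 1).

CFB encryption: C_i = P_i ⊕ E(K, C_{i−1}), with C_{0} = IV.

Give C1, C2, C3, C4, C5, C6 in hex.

C1 = 0xD8, C2 = 0xAE, C3 = 0x16, C4 = 0xA9, C5 = 0xF5, C6 = 0x97

C1: E(K, 0x61) = 0xC2; 0x1A ⊕ 0xC2 = 0xD8.
C2: E(K, 0xD8) = 0x7B; 0xD5 ⊕ 0x7B = 0xAE.
C3: E(K, 0xAE) = 0x0D; 0x1B ⊕ 0x0D = 0x16.
C4: E(K, 0x16) = 0xB5; 0x1C ⊕ 0xB5 = 0xA9.
C5: E(K, 0xA9) = 0x0A; 0xFF ⊕ 0x0A = 0xF5.
C6: E(K, 0xF5) = 0x56; 0xC1 ⊕ 0x56 = 0x97.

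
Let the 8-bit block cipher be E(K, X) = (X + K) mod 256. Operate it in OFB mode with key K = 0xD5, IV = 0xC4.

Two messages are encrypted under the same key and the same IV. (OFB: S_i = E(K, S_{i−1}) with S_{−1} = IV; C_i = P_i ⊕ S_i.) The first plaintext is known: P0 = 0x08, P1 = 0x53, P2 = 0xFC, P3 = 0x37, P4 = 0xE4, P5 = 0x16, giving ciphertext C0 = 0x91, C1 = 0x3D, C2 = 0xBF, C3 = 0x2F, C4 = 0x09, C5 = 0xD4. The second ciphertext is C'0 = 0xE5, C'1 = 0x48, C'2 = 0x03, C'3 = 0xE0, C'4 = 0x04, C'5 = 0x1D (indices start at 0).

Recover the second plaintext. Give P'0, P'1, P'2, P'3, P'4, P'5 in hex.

P'0 = 0x7C, P'1 = 0x26, P'2 = 0x40, P'3 = 0xF8, P'4 = 0xE9, P'5 = 0xDF

In OFB with a reused IV, both messages share the same keystream S_i, so C_i ⊕ C'_i = P_i ⊕ P'_i and thus P'_i = P_i ⊕ C_i ⊕ C'_i.
P'0: 0x08 ⊕ 0x91 ⊕ 0xE5 = 0x7C.
P'1: 0x53 ⊕ 0x3D ⊕ 0x48 = 0x26.
P'2: 0xFC ⊕ 0xBF ⊕ 0x03 = 0x40.
P'3: 0x37 ⊕ 0x2F ⊕ 0xE0 = 0xF8.
P'4: 0xE4 ⊕ 0x09 ⊕ 0x04 = 0xE9.
P'5: 0x16 ⊕ 0xD4 ⊕ 0x1D = 0xDF.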